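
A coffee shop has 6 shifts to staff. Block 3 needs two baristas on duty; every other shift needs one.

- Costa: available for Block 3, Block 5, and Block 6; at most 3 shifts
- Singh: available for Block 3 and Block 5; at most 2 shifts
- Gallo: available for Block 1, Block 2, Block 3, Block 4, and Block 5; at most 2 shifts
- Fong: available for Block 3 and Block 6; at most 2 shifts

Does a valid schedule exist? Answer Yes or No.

No

Total capacity is 9 and 7 slots are needed, so capacity alone doesn't rule it out.
Shifts {Block 1, Block 2, Block 4} need 3 worker-slots in total, but the baristas available for any of those shifts (Gallo) can supply at most 2 among them. So no valid schedule exists.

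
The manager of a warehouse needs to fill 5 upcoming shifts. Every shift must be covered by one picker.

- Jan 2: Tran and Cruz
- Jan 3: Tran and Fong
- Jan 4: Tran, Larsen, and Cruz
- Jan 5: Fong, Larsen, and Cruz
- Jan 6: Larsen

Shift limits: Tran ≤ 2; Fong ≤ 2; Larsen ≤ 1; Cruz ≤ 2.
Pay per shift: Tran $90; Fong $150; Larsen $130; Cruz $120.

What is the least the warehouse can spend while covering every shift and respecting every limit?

Jan 6 can only be covered by Larsen, so that assignment is forced.
Picking the cheapest available picker for each shift independently would cost $520, but that ignores the shift limits.
An optimal schedule: Jan 2→Tran, Jan 3→Tran, Jan 4→Cruz, Jan 5→Cruz, Jan 6→Larsen.
Total: 90 + 90 + 120 + 120 + 130 = $550.

$550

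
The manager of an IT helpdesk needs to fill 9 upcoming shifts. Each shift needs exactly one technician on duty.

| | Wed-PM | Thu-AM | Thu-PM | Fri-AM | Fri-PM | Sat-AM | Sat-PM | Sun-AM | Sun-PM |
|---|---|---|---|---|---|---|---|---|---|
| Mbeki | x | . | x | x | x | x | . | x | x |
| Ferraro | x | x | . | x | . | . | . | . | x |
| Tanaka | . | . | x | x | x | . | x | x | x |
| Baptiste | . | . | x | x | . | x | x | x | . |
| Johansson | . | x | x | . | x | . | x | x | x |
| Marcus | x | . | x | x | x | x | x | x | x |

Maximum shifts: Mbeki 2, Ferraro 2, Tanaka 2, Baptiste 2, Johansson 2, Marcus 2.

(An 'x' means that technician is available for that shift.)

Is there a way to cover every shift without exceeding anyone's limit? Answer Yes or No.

Yes

One valid schedule: Wed-PM→Mbeki, Thu-AM→Ferraro, Thu-PM→Baptiste, Fri-AM→Ferraro, Fri-PM→Tanaka, Sat-AM→Mbeki, Sat-PM→Tanaka, Sun-AM→Baptiste, Sun-PM→Johansson.
Loads: Mbeki 2/2, Ferraro 2/2, Tanaka 2/2, Baptiste 2/2, Johansson 1/2, Marcus 0/2 — all within limits.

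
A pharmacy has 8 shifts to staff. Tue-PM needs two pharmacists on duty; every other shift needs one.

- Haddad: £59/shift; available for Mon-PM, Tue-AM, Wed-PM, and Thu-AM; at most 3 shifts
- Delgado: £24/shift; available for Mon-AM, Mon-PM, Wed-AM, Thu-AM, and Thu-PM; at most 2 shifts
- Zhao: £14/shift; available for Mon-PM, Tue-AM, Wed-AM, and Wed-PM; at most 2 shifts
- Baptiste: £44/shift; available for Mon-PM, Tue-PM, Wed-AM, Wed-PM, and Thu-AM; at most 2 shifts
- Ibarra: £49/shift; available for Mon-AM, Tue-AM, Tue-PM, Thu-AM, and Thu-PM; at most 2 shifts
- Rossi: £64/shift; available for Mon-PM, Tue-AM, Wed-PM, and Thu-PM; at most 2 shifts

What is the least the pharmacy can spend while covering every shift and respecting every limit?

£321

Tue-PM can only be covered by Baptiste and Ibarra, so that assignment is forced.
Picking the cheapest available pharmacist for each shift independently would cost £221, but that ignores the shift limits.
An optimal schedule: Mon-AM→Delgado, Mon-PM→Haddad, Tue-AM→Zhao, Tue-PM→Baptiste+Ibarra, Wed-AM→Zhao, Wed-PM→Baptiste, Thu-AM→Ibarra, Thu-PM→Delgado.
Total: 24 + 59 + 14 + 44 + 49 + 14 + 44 + 49 + 24 = £321.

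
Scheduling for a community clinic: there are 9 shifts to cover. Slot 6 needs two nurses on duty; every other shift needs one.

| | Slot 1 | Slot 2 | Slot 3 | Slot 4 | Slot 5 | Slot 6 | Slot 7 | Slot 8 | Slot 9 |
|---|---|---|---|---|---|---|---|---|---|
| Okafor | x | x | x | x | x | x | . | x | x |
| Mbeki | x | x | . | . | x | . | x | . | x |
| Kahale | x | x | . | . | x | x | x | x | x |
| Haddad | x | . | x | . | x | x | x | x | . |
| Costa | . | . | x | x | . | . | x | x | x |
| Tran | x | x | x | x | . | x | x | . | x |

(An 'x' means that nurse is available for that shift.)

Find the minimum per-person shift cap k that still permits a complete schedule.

With 6 nurses and 10 worker-slots to fill, someone must work at least ⌈10/6⌉ = 2 shifts, so k ≥ 2.
k = 2 works: Slot 1→Mbeki, Slot 2→Okafor, Slot 3→Haddad, Slot 4→Okafor, Slot 5→Mbeki, Slot 6→Haddad+Tran, Slot 7→Kahale, Slot 8→Kahale, Slot 9→Costa.
Loads: Okafor 2, Mbeki 2, Kahale 2, Haddad 2, Costa 1, Tran 1 — all ≤ 2.

2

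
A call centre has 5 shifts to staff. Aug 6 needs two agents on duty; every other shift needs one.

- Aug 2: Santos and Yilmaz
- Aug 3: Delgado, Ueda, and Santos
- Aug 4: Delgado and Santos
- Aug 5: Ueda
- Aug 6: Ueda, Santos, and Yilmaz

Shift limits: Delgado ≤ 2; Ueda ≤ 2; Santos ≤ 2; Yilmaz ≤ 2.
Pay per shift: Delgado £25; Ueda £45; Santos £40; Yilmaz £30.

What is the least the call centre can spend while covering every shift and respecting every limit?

£195

Aug 5 can only be covered by Ueda, so that assignment is forced.
Picking the cheapest available agent for each shift independently would cost £195, and that bound is achievable.
An optimal schedule: Aug 2→Yilmaz, Aug 3→Delgado, Aug 4→Delgado, Aug 5→Ueda, Aug 6→Yilmaz+Santos.
Total: 30 + 25 + 25 + 45 + 30 + 40 = £195.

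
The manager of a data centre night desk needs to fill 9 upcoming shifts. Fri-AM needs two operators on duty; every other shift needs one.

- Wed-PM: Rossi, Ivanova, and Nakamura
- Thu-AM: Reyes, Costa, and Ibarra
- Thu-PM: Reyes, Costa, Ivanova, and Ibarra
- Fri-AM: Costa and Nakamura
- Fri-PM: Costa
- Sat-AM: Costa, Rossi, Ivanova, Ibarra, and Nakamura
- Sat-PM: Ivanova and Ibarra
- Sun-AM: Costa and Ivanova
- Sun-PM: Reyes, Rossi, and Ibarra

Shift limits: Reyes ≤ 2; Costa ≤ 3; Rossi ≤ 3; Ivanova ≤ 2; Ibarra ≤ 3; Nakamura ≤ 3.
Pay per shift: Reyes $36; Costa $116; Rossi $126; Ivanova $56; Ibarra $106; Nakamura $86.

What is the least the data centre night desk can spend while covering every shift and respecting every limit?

$780

Fri-AM can only be covered by Costa and Nakamura, so that assignment is forced.
Fri-PM can only be covered by Costa, so that assignment is forced.
Picking the cheapest available operator for each shift independently would cost $650, but that ignores the shift limits.
An optimal schedule: Wed-PM→Nakamura, Thu-AM→Reyes, Thu-PM→Ibarra, Fri-AM→Nakamura+Costa, Fri-PM→Costa, Sat-AM→Nakamura, Sat-PM→Ivanova, Sun-AM→Ivanova, Sun-PM→Reyes.
Total: 86 + 36 + 106 + 86 + 116 + 116 + 86 + 56 + 56 + 36 = $780.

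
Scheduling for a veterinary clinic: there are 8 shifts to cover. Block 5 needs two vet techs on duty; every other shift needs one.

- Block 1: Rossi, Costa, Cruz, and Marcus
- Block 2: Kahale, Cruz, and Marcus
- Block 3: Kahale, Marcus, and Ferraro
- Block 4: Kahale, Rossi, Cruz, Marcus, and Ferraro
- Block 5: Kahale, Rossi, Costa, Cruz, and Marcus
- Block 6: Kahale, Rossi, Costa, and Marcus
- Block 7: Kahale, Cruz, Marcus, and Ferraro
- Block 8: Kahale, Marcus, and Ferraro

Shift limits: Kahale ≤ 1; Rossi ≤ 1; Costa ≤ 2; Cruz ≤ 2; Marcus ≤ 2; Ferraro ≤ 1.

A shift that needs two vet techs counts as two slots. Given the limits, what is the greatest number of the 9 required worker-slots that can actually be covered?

9

Total capacity across all vet techs is 1+1+2+2+2+1 = 9, and 9 slots are needed, so at most 9 can be filled.
An assignment achieving 9: Block 1→Rossi, Block 2→Kahale, Block 3→Marcus, Block 4→Ferraro, Block 5→Costa+Cruz, Block 6→Costa, Block 7→Cruz, Block 8→Marcus.
Loads: Kahale 1/1, Rossi 1/1, Costa 2/2, Cruz 2/2, Marcus 2/2, Ferraro 1/1.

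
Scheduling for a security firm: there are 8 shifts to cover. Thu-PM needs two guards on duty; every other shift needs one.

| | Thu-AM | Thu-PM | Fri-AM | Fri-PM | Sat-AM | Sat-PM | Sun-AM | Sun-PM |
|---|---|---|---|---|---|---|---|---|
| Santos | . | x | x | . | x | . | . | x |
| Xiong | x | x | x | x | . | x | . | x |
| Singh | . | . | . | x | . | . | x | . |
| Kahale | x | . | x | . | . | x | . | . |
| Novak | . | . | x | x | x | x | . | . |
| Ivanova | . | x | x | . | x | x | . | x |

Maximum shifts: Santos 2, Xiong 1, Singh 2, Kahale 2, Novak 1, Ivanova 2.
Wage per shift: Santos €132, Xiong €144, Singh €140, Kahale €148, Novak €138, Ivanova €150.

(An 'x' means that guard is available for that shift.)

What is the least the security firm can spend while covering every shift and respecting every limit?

€1272

Sun-AM can only be covered by Singh, so that assignment is forced.
Picking the cheapest available guard for each shift independently would cost €1232, but that ignores the shift limits.
An optimal schedule: Thu-AM→Xiong, Thu-PM→Santos+Ivanova, Fri-AM→Kahale, Fri-PM→Singh, Sat-AM→Novak, Sat-PM→Kahale, Sun-AM→Singh, Sun-PM→Santos.
Total: 144 + 132 + 150 + 148 + 140 + 138 + 148 + 140 + 132 = €1272.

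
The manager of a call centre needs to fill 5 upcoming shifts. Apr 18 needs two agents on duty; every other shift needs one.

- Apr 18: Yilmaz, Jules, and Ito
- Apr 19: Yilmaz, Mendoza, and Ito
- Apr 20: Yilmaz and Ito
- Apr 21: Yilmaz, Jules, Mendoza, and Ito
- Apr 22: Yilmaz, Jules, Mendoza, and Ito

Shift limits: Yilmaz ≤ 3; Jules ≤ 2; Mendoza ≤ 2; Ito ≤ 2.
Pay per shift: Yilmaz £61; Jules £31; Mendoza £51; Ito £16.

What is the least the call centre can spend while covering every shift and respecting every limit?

Picking the cheapest available agent for each shift independently would cost £111, but that ignores the shift limits.
An optimal schedule: Apr 18→Ito+Jules, Apr 19→Mendoza, Apr 20→Ito, Apr 21→Jules, Apr 22→Mendoza.
Total: 16 + 31 + 51 + 16 + 31 + 51 = £196.

£196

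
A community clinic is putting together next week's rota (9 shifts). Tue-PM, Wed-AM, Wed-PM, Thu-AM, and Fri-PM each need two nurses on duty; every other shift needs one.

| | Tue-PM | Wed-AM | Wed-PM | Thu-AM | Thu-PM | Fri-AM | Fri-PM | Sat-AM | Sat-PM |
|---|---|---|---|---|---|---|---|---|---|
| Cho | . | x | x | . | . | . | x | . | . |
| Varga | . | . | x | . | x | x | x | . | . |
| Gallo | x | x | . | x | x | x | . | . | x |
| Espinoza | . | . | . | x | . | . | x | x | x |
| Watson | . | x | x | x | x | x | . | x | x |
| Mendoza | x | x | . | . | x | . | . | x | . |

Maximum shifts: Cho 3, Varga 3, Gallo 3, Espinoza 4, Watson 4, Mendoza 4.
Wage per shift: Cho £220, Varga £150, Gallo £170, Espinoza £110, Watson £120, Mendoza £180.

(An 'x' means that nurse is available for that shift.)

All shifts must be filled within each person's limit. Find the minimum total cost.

£1890

Tue-PM can only be covered by Gallo and Mendoza, so that assignment is forced.
Picking the cheapest available nurse for each shift independently would cost £1860, but that ignores the shift limits.
An optimal schedule: Tue-PM→Gallo+Mendoza, Wed-AM→Watson+Gallo, Wed-PM→Watson+Varga, Thu-AM→Espinoza+Watson, Thu-PM→Varga, Fri-AM→Watson, Fri-PM→Espinoza+Varga, Sat-AM→Espinoza, Sat-PM→Espinoza.
Total: 170 + 180 + 120 + 170 + 120 + 150 + 110 + 120 + 150 + 120 + 110 + 150 + 110 + 110 = £1890.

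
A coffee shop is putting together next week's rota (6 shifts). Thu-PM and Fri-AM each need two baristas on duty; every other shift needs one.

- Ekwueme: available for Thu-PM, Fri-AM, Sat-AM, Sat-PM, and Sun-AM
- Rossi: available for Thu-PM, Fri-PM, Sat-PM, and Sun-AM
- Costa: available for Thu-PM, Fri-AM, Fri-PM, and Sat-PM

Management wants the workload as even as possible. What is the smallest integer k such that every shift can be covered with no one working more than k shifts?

With 3 baristas and 8 worker-slots to fill, someone must work at least ⌈8/3⌉ = 3 shifts, so k ≥ 3.
k = 3 works: Thu-PM→Rossi+Costa, Fri-AM→Ekwueme+Costa, Fri-PM→Rossi, Sat-AM→Ekwueme, Sat-PM→Rossi, Sun-AM→Ekwueme.
Loads: Ekwueme 3, Rossi 3, Costa 2 — all ≤ 3.

3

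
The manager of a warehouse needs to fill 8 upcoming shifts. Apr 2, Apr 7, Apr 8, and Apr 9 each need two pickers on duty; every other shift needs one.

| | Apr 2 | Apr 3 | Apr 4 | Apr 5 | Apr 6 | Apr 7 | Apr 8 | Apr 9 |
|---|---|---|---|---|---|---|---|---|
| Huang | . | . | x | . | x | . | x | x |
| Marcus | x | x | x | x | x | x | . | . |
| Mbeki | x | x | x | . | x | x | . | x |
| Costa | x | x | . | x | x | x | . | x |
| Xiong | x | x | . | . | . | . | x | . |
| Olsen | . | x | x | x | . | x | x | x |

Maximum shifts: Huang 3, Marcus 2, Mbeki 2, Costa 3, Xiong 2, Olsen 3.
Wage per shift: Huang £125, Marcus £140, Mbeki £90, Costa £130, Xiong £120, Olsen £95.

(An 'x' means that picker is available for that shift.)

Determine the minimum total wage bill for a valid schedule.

£1340

Picking the cheapest available picker for each shift independently would cost £1160, but that ignores the shift limits.
An optimal schedule: Apr 2→Mbeki+Xiong, Apr 3→Mbeki, Apr 4→Huang, Apr 5→Olsen, Apr 6→Huang, Apr 7→Olsen+Costa, Apr 8→Olsen+Xiong, Apr 9→Huang+Costa.
Total: 90 + 120 + 90 + 125 + 95 + 125 + 95 + 130 + 95 + 120 + 125 + 130 = £1340.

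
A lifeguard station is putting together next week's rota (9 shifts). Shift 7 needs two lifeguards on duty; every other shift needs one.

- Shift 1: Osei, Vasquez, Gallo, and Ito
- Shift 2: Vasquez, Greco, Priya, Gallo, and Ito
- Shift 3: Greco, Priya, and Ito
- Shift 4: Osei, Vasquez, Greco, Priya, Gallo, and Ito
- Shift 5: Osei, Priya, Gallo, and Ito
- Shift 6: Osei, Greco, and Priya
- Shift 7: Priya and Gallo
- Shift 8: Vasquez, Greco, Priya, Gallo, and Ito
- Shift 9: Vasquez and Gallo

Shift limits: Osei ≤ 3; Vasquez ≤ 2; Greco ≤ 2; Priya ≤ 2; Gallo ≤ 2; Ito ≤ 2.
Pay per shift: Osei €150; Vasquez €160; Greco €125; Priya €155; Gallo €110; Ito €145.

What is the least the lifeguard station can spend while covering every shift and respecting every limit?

€1365

Shift 7 can only be covered by Priya and Gallo, so that assignment is forced.
Picking the cheapest available lifeguard for each shift independently would cost €1175, but that ignores the shift limits.
An optimal schedule: Shift 1→Osei, Shift 2→Ito, Shift 3→Greco, Shift 4→Osei, Shift 5→Osei, Shift 6→Greco, Shift 7→Gallo+Priya, Shift 8→Ito, Shift 9→Gallo.
Total: 150 + 145 + 125 + 150 + 150 + 125 + 110 + 155 + 145 + 110 = €1365.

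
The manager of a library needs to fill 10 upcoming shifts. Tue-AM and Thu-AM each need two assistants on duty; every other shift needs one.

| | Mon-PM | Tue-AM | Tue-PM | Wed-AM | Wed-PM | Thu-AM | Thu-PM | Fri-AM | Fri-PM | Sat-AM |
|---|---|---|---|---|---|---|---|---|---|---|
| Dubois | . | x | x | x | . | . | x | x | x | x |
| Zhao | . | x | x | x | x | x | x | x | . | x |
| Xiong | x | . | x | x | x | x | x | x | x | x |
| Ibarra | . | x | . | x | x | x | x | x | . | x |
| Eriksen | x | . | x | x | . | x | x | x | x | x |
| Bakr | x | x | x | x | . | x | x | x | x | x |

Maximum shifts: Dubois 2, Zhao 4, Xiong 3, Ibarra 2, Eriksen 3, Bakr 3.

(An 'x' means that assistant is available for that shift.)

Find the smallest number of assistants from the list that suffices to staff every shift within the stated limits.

4

12 slots to fill and no one can take more than 4, so at least ⌈12/4⌉ = 3 assistants are needed.
Any 3 assistants together have capacity at most 4+3+3 = 10 < 12 slots, so 3 can never suffice.
Dubois, Zhao, Xiong, and Eriksen alone can cover everything: Mon-PM→Xiong, Tue-AM→Dubois+Zhao, Tue-PM→Zhao, Wed-AM→Xiong, Wed-PM→Zhao, Thu-AM→Zhao+Xiong, Thu-PM→Eriksen, Fri-AM→Eriksen, Fri-PM→Dubois, Sat-AM→Eriksen.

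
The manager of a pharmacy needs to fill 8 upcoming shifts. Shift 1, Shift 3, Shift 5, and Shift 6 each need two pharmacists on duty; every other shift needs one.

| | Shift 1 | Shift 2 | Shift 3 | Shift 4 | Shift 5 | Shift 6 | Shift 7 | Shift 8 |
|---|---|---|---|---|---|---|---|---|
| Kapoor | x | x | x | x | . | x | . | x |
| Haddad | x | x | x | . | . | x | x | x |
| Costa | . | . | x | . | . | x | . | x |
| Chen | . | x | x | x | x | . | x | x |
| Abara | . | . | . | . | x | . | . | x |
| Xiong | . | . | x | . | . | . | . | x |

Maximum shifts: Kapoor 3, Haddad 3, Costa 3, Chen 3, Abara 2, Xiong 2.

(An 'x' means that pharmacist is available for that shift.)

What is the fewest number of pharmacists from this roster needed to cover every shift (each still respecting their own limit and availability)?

5

12 slots to fill and no one can take more than 3, so at least ⌈12/3⌉ = 4 pharmacists are needed.
No set of 4 pharmacists can cover every shift (each such set leaves at least one shift with no one available or exceeds a cap).
Kapoor, Haddad, Costa, Chen, and Abara alone can cover everything: Shift 1→Kapoor+Haddad, Shift 2→Kapoor, Shift 3→Costa+Chen, Shift 4→Kapoor, Shift 5→Chen+Abara, Shift 6→Haddad+Costa, Shift 7→Haddad, Shift 8→Costa.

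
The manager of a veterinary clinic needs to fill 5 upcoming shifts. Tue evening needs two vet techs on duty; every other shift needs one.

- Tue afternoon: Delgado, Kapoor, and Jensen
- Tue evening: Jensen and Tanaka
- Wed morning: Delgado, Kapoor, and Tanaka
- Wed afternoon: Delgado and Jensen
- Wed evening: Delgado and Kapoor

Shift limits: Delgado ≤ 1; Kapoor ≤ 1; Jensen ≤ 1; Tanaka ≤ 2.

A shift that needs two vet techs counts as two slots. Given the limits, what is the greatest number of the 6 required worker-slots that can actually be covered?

5

Total capacity across all vet techs is 1+1+1+2 = 5, and 6 slots are needed, so at most 5 can be filled.
An assignment achieving 5: Tue evening→Jensen+Tanaka, Wed morning→Tanaka, Wed afternoon→Delgado, Wed evening→Kapoor.
Loads: Delgado 1/1, Kapoor 1/1, Jensen 1/1, Tanaka 2/2.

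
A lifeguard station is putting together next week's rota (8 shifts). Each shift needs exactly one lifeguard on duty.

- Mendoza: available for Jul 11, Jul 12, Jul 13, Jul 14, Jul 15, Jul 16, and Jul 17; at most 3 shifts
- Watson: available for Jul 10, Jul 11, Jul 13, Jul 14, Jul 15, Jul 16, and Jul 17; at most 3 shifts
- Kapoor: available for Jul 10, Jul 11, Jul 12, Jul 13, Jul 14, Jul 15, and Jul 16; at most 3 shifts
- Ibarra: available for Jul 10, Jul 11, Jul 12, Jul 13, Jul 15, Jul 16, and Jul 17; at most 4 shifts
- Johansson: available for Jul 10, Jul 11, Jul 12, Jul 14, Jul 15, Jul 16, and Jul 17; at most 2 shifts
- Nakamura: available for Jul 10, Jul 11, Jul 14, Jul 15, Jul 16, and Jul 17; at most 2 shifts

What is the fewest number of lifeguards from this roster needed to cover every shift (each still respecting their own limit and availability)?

3

8 slots to fill and no one can take more than 4, so at least ⌈8/4⌉ = 2 lifeguards are needed.
Any 2 lifeguards together have capacity at most 4+3 = 7 < 8 slots, so 2 can never suffice.
Mendoza, Watson, and Kapoor alone can cover everything: Jul 10→Watson, Jul 11→Mendoza, Jul 12→Mendoza, Jul 13→Watson, Jul 14→Watson, Jul 15→Kapoor, Jul 16→Kapoor, Jul 17→Mendoza.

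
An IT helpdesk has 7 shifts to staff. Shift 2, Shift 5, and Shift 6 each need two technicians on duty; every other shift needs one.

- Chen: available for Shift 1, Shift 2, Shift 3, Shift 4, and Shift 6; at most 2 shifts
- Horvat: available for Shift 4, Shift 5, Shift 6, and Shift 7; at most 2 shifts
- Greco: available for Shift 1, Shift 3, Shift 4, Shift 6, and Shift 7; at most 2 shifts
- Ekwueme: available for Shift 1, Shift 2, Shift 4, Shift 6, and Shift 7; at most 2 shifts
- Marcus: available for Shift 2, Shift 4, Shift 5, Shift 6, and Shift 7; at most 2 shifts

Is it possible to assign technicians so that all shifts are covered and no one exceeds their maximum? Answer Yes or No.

Yes

Shift 5 can only be covered by Horvat and Marcus, so that assignment is forced.
One valid schedule: Shift 1→Chen, Shift 2→Ekwueme+Marcus, Shift 3→Chen, Shift 4→Greco, Shift 5→Horvat+Marcus, Shift 6→Greco+Ekwueme, Shift 7→Horvat.
Loads: Chen 2/2, Horvat 2/2, Greco 2/2, Ekwueme 2/2, Marcus 2/2 — all within limits.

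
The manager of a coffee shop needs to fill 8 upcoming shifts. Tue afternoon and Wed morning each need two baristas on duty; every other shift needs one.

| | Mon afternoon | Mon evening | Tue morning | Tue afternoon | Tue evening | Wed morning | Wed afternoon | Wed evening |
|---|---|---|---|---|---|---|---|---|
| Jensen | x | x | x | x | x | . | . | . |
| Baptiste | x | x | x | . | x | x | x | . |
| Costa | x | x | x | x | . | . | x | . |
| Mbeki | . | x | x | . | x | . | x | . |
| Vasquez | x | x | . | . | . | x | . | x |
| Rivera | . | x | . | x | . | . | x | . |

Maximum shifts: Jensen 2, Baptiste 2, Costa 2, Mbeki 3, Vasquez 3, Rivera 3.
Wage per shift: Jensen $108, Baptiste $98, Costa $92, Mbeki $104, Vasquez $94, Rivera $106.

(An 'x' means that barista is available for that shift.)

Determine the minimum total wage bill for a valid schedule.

Wed morning can only be covered by Baptiste and Vasquez, so that assignment is forced.
Wed evening can only be covered by Vasquez, so that assignment is forced.
Picking the cheapest available barista for each shift independently would cost $950, but that ignores the shift limits.
An optimal schedule: Mon afternoon→Costa, Mon evening→Vasquez, Tue morning→Mbeki, Tue afternoon→Costa+Rivera, Tue evening→Baptiste, Wed morning→Vasquez+Baptiste, Wed afternoon→Mbeki, Wed evening→Vasquez.
Total: 92 + 94 + 104 + 92 + 106 + 98 + 94 + 98 + 104 + 94 = $976.

$976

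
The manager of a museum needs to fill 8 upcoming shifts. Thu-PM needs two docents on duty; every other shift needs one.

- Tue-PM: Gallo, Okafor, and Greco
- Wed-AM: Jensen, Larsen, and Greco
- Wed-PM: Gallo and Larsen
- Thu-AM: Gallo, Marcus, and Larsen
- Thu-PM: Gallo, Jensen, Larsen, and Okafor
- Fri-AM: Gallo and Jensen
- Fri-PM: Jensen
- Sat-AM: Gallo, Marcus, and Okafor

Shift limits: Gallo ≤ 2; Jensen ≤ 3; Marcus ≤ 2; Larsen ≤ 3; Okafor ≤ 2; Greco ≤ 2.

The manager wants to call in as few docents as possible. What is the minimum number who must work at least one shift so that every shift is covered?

9 slots to fill and no one can take more than 3, so at least ⌈9/3⌉ = 3 docents are needed.
Any 3 docents together have capacity at most 3+3+2 = 8 < 9 slots, so 3 can never suffice.
Gallo, Jensen, Marcus, and Larsen alone can cover everything: Tue-PM→Gallo, Wed-AM→Jensen, Wed-PM→Larsen, Thu-AM→Marcus, Thu-PM→Jensen+Larsen, Fri-AM→Gallo, Fri-PM→Jensen, Sat-AM→Marcus.

4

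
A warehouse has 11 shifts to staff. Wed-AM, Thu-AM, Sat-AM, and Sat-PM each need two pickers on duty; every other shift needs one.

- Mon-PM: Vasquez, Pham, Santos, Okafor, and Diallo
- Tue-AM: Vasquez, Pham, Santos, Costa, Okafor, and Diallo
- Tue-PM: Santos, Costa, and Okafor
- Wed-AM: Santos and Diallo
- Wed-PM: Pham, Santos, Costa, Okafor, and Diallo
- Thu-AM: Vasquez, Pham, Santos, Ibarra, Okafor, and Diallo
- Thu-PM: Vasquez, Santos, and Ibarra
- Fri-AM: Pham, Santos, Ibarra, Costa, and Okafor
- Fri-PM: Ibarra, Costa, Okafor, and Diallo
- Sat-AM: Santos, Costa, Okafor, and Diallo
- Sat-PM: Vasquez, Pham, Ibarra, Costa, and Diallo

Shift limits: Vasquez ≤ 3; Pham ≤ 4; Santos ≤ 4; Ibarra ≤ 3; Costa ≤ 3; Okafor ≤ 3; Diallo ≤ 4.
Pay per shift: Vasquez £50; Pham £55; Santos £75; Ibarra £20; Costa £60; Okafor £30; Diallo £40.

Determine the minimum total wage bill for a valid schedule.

£590

Wed-AM can only be covered by Santos and Diallo, so that assignment is forced.
Picking the cheapest available picker for each shift independently would cost £475, but that ignores the shift limits.
An optimal schedule: Mon-PM→Okafor, Tue-AM→Vasquez, Tue-PM→Okafor, Wed-AM→Diallo+Santos, Wed-PM→Diallo, Thu-AM→Vasquez+Pham, Thu-PM→Ibarra, Fri-AM→Ibarra, Fri-PM→Ibarra, Sat-AM→Okafor+Diallo, Sat-PM→Diallo+Vasquez.
Total: 30 + 50 + 30 + 40 + 75 + 40 + 50 + 55 + 20 + 20 + 20 + 30 + 40 + 40 + 50 = £590.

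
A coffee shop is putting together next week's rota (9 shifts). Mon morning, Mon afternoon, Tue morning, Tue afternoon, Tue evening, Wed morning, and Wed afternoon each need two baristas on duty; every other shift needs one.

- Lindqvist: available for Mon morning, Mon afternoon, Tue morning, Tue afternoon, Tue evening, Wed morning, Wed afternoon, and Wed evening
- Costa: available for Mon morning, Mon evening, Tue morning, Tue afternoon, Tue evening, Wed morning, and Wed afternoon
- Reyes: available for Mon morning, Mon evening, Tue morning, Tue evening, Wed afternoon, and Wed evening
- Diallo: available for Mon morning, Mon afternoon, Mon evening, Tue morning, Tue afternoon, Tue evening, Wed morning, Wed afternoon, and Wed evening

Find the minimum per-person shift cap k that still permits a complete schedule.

4

With 4 baristas and 16 worker-slots to fill, someone must work at least ⌈16/4⌉ = 4 shifts, so k ≥ 4.
k = 4 works: Mon morning→Costa+Reyes, Mon afternoon→Lindqvist+Diallo, Mon evening→Costa, Tue morning→Reyes+Diallo, Tue afternoon→Lindqvist+Costa, Tue evening→Reyes+Diallo, Wed morning→Lindqvist+Costa, Wed afternoon→Reyes+Diallo, Wed evening→Lindqvist.
Loads: Lindqvist 4, Costa 4, Reyes 4, Diallo 4 — all ≤ 4.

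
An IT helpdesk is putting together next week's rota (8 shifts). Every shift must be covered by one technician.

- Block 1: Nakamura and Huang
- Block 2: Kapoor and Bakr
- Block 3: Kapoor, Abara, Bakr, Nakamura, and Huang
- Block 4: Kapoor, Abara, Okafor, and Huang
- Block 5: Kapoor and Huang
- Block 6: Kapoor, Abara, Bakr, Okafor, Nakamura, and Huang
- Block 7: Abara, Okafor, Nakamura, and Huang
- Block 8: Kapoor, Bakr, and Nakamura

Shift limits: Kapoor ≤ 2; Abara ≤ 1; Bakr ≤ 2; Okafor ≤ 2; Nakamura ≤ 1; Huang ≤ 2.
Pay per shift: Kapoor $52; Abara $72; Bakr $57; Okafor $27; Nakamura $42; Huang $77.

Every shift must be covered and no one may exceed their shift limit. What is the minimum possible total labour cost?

Picking the cheapest available technician for each shift independently would cost $311, but that ignores the shift limits.
An optimal schedule: Block 1→Nakamura, Block 2→Kapoor, Block 3→Bakr, Block 4→Abara, Block 5→Kapoor, Block 6→Okafor, Block 7→Okafor, Block 8→Bakr.
Total: 42 + 52 + 57 + 72 + 52 + 27 + 27 + 57 = $386.

$386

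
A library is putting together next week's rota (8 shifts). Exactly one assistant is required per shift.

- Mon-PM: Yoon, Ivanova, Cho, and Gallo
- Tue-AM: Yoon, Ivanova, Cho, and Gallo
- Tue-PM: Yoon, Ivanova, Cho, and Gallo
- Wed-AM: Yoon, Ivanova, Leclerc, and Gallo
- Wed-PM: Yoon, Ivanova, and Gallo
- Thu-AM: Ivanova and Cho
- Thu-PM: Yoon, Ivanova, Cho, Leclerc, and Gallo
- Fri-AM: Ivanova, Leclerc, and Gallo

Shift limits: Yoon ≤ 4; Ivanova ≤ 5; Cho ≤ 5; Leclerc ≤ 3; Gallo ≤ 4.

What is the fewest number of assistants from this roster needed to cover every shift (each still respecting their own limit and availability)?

2

8 slots to fill and no one can take more than 5, so at least ⌈8/5⌉ = 2 assistants are needed.
Yoon and Ivanova alone can cover everything: Mon-PM→Yoon, Tue-AM→Yoon, Tue-PM→Yoon, Wed-AM→Yoon, Wed-PM→Ivanova, Thu-AM→Ivanova, Thu-PM→Ivanova, Fri-AM→Ivanova.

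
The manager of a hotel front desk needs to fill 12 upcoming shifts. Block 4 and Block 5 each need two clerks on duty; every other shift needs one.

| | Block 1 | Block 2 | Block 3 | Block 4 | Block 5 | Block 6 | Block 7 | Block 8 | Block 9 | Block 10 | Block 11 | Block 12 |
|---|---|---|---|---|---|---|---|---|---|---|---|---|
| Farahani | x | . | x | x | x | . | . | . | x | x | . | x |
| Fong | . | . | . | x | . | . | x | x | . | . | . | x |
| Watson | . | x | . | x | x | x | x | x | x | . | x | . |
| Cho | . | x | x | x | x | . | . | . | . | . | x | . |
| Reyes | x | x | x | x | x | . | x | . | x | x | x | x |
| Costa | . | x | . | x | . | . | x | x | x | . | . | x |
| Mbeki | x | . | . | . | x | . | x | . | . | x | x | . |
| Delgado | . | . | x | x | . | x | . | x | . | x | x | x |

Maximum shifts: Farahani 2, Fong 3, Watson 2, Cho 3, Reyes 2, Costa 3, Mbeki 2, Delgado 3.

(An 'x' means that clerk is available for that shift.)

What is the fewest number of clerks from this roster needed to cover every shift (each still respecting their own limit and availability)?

14 slots to fill and no one can take more than 3, so at least ⌈14/3⌉ = 5 clerks are needed.
Farahani, Fong, Cho, Costa, and Delgado alone can cover everything: Block 1→Farahani, Block 2→Cho, Block 3→Delgado, Block 4→Fong+Costa, Block 5→Farahani+Cho, Block 6→Delgado, Block 7→Fong, Block 8→Fong, Block 9→Costa, Block 10→Delgado, Block 11→Cho, Block 12→Costa.

5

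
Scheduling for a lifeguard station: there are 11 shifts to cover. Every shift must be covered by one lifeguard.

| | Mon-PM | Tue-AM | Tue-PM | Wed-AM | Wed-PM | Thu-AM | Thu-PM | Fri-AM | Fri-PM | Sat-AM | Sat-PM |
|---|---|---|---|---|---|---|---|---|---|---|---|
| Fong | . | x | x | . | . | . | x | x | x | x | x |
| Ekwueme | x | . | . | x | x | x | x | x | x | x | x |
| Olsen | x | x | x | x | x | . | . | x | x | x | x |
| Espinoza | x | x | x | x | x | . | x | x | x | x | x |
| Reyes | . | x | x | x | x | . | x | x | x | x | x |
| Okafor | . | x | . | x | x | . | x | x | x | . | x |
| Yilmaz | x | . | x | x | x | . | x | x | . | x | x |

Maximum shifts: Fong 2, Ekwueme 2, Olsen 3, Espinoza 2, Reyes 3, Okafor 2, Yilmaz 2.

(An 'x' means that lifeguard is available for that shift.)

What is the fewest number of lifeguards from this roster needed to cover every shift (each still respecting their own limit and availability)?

11 slots to fill and no one can take more than 3, so at least ⌈11/3⌉ = 4 lifeguards are needed.
Any 4 lifeguards together have capacity at most 3+3+2+2 = 10 < 11 slots, so 4 can never suffice.
Fong, Ekwueme, Olsen, Espinoza, and Reyes alone can cover everything: Mon-PM→Ekwueme, Tue-AM→Fong, Tue-PM→Fong, Wed-AM→Olsen, Wed-PM→Olsen, Thu-AM→Ekwueme, Thu-PM→Espinoza, Fri-AM→Olsen, Fri-PM→Espinoza, Sat-AM→Reyes, Sat-PM→Reyes.

5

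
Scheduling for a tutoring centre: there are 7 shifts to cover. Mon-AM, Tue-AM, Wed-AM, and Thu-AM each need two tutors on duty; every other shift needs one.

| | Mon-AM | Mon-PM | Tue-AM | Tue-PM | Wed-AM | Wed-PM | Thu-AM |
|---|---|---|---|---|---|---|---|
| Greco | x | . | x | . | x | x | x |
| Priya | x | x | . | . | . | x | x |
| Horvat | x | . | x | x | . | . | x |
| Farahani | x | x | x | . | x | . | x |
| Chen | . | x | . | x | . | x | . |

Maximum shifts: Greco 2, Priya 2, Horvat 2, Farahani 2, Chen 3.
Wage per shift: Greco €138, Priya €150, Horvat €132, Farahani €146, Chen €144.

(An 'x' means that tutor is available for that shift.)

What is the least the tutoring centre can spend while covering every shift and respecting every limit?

Wed-AM can only be covered by Greco and Farahani, so that assignment is forced.
Picking the cheapest available tutor for each shift independently would cost €1508, but that ignores the shift limits.
An optimal schedule: Mon-AM→Priya+Horvat, Mon-PM→Chen, Tue-AM→Greco+Horvat, Tue-PM→Chen, Wed-AM→Greco+Farahani, Wed-PM→Chen, Thu-AM→Priya+Farahani.
Total: 150 + 132 + 144 + 138 + 132 + 144 + 138 + 146 + 144 + 150 + 146 = €1564.

€1564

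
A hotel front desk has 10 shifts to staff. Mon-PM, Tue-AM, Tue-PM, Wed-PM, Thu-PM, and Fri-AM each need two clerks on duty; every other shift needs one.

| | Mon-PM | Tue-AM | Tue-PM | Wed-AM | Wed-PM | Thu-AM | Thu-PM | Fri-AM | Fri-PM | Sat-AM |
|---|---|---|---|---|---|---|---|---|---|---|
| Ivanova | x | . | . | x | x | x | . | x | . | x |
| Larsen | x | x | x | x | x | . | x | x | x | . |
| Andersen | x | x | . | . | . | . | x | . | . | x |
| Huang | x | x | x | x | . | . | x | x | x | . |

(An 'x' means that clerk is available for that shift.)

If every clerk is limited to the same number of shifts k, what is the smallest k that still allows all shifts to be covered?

4

With 4 clerks and 16 worker-slots to fill, someone must work at least ⌈16/4⌉ = 4 shifts, so k ≥ 4.
k = 4 works: Mon-PM→Andersen+Huang, Tue-AM→Larsen+Andersen, Tue-PM→Larsen+Huang, Wed-AM→Ivanova, Wed-PM→Ivanova+Larsen, Thu-AM→Ivanova, Thu-PM→Andersen+Huang, Fri-AM→Ivanova+Huang, Fri-PM→Larsen, Sat-AM→Andersen.
Loads: Ivanova 4, Larsen 4, Andersen 4, Huang 4 — all ≤ 4.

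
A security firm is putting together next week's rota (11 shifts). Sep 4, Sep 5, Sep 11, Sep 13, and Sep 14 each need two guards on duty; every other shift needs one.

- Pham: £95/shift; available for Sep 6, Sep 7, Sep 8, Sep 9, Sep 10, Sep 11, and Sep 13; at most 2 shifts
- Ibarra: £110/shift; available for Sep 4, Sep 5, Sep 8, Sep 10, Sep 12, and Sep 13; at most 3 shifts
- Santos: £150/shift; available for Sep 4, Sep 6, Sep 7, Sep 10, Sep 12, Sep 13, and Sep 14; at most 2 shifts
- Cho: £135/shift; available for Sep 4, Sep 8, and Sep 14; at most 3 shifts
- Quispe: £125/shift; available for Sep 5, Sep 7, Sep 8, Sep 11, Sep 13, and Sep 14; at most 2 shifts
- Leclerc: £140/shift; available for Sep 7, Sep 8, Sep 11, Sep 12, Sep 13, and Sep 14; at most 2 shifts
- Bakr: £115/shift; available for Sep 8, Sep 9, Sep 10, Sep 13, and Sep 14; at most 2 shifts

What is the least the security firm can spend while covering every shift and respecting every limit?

Sep 5 can only be covered by Ibarra and Quispe, so that assignment is forced.
Picking the cheapest available guard for each shift independently would cost £1730, but that ignores the shift limits.
An optimal schedule: Sep 4→Ibarra+Cho, Sep 5→Ibarra+Quispe, Sep 6→Pham, Sep 7→Santos, Sep 8→Cho, Sep 9→Pham, Sep 10→Santos, Sep 11→Quispe+Leclerc, Sep 12→Ibarra, Sep 13→Leclerc+Bakr, Sep 14→Cho+Bakr.
Total: 110 + 135 + 110 + 125 + 95 + 150 + 135 + 95 + 150 + 125 + 140 + 110 + 140 + 115 + 135 + 115 = £1985.

£1985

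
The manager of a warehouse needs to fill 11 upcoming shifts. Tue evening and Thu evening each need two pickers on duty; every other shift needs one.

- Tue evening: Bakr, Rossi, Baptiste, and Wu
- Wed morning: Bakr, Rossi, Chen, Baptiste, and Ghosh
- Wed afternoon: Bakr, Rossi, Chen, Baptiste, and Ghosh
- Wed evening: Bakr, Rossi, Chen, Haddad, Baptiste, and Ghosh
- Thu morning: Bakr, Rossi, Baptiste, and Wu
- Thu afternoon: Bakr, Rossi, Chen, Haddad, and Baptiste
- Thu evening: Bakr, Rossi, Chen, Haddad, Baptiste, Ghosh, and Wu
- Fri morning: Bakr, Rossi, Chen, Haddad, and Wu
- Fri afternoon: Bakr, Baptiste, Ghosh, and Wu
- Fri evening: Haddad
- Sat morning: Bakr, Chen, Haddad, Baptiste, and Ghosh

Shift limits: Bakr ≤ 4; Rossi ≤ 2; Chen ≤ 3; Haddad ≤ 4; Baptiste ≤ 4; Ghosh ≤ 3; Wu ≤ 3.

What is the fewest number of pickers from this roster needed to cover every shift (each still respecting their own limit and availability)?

4

13 slots to fill and no one can take more than 4, so at least ⌈13/4⌉ = 4 pickers are needed.
Bakr, Rossi, Chen, and Haddad alone can cover everything: Tue evening→Bakr+Rossi, Wed morning→Bakr, Wed afternoon→Rossi, Wed evening→Chen, Thu morning→Bakr, Thu afternoon→Haddad, Thu evening→Chen+Haddad, Fri morning→Haddad, Fri afternoon→Bakr, Fri evening→Haddad, Sat morning→Chen.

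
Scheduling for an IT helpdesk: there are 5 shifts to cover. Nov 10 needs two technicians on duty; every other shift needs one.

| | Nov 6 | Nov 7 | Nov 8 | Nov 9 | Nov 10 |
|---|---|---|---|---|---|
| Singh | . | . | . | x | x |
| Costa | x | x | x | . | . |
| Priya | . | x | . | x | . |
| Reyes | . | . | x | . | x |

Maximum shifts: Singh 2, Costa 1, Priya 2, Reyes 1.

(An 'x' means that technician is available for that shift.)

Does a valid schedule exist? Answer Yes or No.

Total capacity is 6 and 6 slots are needed, so capacity alone doesn't rule it out.
Shifts {Nov 6, Nov 8, Nov 10} need 4 worker-slots in total, but the technicians available for any of those shifts (Singh, Costa, and Reyes) can supply at most 3 among them. So no valid schedule exists.

No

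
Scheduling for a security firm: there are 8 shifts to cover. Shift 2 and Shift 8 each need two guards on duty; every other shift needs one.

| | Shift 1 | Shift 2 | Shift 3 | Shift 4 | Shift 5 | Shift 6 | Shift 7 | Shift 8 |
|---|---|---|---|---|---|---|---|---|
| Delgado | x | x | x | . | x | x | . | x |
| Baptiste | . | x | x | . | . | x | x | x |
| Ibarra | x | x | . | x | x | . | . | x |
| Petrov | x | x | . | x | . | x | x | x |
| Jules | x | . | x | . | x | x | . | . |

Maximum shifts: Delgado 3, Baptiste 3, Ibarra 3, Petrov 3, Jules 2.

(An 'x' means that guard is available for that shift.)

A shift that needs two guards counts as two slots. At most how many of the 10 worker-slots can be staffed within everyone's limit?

Total capacity across all guards is 3+3+3+3+2 = 14, and 10 slots are needed, so at most 10 can be filled.
An assignment achieving 10: Shift 1→Delgado, Shift 2→Baptiste+Ibarra, Shift 3→Delgado, Shift 4→Ibarra, Shift 5→Delgado, Shift 6→Baptiste, Shift 7→Baptiste, Shift 8→Ibarra+Petrov.
Loads: Delgado 3/3, Baptiste 3/3, Ibarra 3/3, Petrov 1/3, Jules 0/2.

10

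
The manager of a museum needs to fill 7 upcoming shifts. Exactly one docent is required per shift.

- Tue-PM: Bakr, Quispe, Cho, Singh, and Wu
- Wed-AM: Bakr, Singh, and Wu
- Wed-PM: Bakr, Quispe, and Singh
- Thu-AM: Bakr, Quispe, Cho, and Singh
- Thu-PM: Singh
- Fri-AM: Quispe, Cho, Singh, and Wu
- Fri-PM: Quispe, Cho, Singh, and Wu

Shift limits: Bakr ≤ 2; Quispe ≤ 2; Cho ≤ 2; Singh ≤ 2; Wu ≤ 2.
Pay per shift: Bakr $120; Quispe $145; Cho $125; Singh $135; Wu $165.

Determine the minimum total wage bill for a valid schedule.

Thu-PM can only be covered by Singh, so that assignment is forced.
Picking the cheapest available docent for each shift independently would cost $865, but that ignores the shift limits.
An optimal schedule: Tue-PM→Quispe, Wed-AM→Bakr, Wed-PM→Bakr, Thu-AM→Cho, Thu-PM→Singh, Fri-AM→Cho, Fri-PM→Singh.
Total: 145 + 120 + 120 + 125 + 135 + 125 + 135 = $905.

$905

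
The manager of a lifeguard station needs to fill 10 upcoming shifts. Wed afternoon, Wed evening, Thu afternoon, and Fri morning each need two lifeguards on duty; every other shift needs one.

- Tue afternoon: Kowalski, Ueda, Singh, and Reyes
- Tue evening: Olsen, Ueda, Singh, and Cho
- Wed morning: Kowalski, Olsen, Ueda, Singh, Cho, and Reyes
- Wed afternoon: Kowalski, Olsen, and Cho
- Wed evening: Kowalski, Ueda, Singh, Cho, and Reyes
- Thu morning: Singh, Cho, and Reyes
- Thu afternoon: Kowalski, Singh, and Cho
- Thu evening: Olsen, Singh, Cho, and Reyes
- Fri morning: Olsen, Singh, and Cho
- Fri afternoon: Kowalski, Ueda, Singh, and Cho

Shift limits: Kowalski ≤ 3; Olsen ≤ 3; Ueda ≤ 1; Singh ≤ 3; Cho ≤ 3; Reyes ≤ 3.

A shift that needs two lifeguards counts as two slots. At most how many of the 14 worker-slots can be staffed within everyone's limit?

14

Total capacity across all lifeguards is 3+3+1+3+3+3 = 16, and 14 slots are needed, so at most 14 can be filled.
An assignment achieving 14: Tue afternoon→Kowalski, Tue evening→Olsen, Wed morning→Cho, Wed afternoon→Kowalski+Olsen, Wed evening→Cho+Reyes, Thu morning→Singh, Thu afternoon→Kowalski+Singh, Thu evening→Cho, Fri morning→Olsen+Singh, Fri afternoon→Ueda.
Loads: Kowalski 3/3, Olsen 3/3, Ueda 1/1, Singh 3/3, Cho 3/3, Reyes 1/3.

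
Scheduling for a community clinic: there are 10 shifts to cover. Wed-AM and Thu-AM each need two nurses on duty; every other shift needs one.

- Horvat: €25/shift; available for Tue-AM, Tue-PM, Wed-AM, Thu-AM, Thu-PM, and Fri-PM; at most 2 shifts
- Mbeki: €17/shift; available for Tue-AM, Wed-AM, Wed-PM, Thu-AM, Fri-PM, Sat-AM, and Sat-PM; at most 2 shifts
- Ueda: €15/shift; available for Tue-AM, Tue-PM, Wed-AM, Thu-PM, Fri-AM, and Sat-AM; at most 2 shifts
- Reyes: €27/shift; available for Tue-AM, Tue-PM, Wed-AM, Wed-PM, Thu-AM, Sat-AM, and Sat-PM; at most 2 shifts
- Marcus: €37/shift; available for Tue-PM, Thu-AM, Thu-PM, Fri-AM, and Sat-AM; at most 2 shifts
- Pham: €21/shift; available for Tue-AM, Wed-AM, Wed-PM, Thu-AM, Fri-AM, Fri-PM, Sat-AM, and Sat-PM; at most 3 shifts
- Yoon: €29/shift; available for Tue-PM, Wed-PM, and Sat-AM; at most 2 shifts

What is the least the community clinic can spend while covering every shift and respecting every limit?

Picking the cheapest available nurse for each shift independently would cost €196, but that ignores the shift limits.
An optimal schedule: Tue-AM→Pham, Tue-PM→Horvat, Wed-AM→Pham+Reyes, Wed-PM→Pham, Thu-AM→Horvat+Reyes, Thu-PM→Ueda, Fri-AM→Ueda, Fri-PM→Mbeki, Sat-AM→Yoon, Sat-PM→Mbeki.
Total: 21 + 25 + 21 + 27 + 21 + 25 + 27 + 15 + 15 + 17 + 29 + 17 = €260.

€260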